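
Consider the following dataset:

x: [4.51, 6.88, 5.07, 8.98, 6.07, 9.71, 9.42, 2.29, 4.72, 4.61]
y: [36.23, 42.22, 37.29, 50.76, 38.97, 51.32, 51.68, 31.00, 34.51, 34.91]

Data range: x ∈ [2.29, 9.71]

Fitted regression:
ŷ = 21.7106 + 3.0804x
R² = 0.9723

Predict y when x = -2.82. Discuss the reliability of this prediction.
ŷ = 13.0239, but this is extrapolation (below the data range [2.29, 9.71]) and may be unreliable.

Prediction calculation:
ŷ = 21.7106 + 3.0804 × (-2.82)
ŷ = 13.0239

Reliability:
- Data range: x ∈ [2.29, 9.71]
- Prediction point: x = -2.82 is 5.11 units below the observed range → this is EXTRAPOLATION, not interpolation

Why that matters here:
- Real relationships often flatten, saturate, or turn nonlinear at extremes
- R² describes fit only over the sampled x values; it says nothing about behaviour beyond them
- There are no observations near this x to validate the fitted line there

A defensible statement: 'if the linear trend continued to x = -2.82, y would be about 13.0239' — the premise is untested.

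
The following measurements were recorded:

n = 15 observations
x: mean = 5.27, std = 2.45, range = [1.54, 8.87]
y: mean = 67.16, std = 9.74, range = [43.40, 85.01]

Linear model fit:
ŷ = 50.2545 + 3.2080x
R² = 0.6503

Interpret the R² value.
The model explains 65.03% of the variance in y (R² = 0.6503), leaving 34.97% unexplained; the fit is moderate.

R² (coefficient of determination) measures the proportion of variance in y explained by the regression model.

Here R² = 0.6503:
- Explained: 65.03% of the variation in y
- Unexplained (residual): 100% − 65.03% = 34.97%
- Rule of thumb (below 0.3 weak; 0.3 to below 0.7 moderate; 0.7 and above strong) → moderate

Note: R² never decreases when predictors are added, so it should not be used alone to compare models of different size.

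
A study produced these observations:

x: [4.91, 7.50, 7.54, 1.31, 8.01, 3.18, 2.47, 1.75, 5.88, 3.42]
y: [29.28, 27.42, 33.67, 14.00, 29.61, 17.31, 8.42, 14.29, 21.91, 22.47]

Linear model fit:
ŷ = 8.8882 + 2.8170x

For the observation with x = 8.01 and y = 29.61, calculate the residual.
Residual = -1.8424

The residual is the difference between the actual value and the predicted value:

Residual = y - ŷ

Step 1: Calculate predicted value
ŷ = 8.8882 + 2.8170 × 8.01
ŷ = 31.4524

Step 2: Calculate residual
Residual = 29.61 - 31.4524
Residual = -1.8424

Interpretation: the model overestimates the actual value by 1.8424 at this point (negative residual → observation lies below the fitted line).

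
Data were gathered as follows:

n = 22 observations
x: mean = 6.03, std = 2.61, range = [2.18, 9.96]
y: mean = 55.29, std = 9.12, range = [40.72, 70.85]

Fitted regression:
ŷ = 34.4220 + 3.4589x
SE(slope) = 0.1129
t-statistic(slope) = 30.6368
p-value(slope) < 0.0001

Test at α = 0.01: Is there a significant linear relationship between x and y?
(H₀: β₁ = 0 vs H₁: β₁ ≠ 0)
Reject H₀: p-value < 0.0001 < α = 0.01. The linear relationship is significant at the 1% level.

Hypothesis test for the slope coefficient:

H₀: β₁ = 0 (no linear relationship)
H₁: β₁ ≠ 0 (linear relationship exists)

Test statistic: t = β̂₁ / SE(β̂₁) = 3.4589 / 0.1129 = 30.6368

With df = 20, the two-sided p-value for |t| = 30.6368 is <0.0001.

Decision rule: reject H₀ if p-value < α.
p-value < 0.0001 < α = 0.01 → reject H₀.

Conclusion: the linear association between x and y is significant at the 1% level.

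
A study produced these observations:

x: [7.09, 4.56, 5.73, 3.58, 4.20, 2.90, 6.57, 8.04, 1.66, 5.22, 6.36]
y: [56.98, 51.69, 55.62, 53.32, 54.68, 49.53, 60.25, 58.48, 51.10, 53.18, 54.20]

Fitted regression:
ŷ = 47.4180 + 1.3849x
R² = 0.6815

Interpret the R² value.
R² = 0.6815 means 68.15% of the variation in y is explained by the linear relationship with x. This indicates a moderate fit.

R² = 1 − SS_res/SS_tot compares the residual scatter to the total scatter of y about its mean.

Here R² = 0.6815:
- Explained: 68.15% of the variation in y
- Unexplained (residual): 100% − 68.15% = 31.85%
- Rule of thumb (below 0.3 weak; 0.3 to below 0.7 moderate; 0.7 and above strong) → moderate

Calculation: R² = 1 − (SS_res / SS_tot), where SS_res is the sum of squared residuals and SS_tot the total sum of squares.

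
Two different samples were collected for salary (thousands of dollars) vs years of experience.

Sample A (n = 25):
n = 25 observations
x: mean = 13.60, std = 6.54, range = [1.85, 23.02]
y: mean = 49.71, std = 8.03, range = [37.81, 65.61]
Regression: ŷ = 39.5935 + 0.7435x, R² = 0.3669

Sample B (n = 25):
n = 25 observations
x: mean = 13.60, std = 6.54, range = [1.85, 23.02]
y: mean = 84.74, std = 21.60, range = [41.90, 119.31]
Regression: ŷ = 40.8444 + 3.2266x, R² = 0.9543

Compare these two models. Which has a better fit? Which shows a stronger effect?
Model B has the better fit (R² = 0.9543 vs 0.3669). Model B shows the stronger effect (|β₁| = 3.2266 vs 0.7435).

Model Comparison:

Which explains more variance? (R²)
- Model A: R² = 0.3669 → 36.69% of variance in salary explained
- Model B: R² = 0.9543 → 95.43% of variance in salary explained
- 0.9543 > 0.3669 → Model B has the better fit

Strength of effect — compare |β₁|:
- Model A: β₁ = 0.7435 → predicted salary rises 0.7435 thousand dollars per additional year of experience
- Model B: β₁ = 3.2266 → predicted salary rises 3.2266 thousand dollars per additional year of experience
- |0.7435| < |3.2266| → Model B shows the stronger marginal effect

Notes:
- A steeper slope doesn't make a better model if the scatter around the line is large.
- R² measures how tightly points cluster around the line; β₁ measures how steep the line is — they answer different questions.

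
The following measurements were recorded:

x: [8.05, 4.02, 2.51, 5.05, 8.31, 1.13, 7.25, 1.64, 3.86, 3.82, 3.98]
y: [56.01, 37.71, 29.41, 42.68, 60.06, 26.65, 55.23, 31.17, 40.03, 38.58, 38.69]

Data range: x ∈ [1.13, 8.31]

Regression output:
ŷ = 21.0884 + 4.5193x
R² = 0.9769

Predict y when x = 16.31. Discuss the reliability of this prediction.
ŷ = 94.7982 (extrapolation — x = 16.31 lies outside [1.13, 8.31], so reliability is low).

Prediction calculation:
ŷ = 21.0884 + 4.5193 × 16.31
ŷ = 94.7982

Reliability:
- Data range: x ∈ [1.13, 8.31]
- Prediction point: x = 16.31 is 8.00 units above the observed range → this is EXTRAPOLATION, not interpolation

Why that matters here:
- Real relationships often flatten, saturate, or turn nonlinear at extremes
- R² describes fit only over the sampled x values; it says nothing about behaviour beyond them

Report the number if required, but flag clearly that it is an extrapolation.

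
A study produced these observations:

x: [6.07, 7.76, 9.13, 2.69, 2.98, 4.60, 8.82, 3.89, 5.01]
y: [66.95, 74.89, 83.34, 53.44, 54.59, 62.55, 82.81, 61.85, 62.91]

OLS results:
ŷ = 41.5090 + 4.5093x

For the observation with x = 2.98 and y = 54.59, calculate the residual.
Residual = -0.3567

The residual is the difference between the actual value and the predicted value:

Residual = y - ŷ

Step 1: Calculate predicted value
ŷ = 41.5090 + 4.5093 × 2.98
ŷ = 54.9467

Step 2: Calculate residual
Residual = 54.59 - 54.9467
Residual = -0.3567

Sign check: y < ŷ, so the point is below the line and the fit overestimates here.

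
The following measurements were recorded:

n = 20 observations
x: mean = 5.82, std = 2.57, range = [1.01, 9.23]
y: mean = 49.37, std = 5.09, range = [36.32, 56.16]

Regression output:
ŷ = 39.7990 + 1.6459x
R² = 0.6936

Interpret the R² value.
About 69.36% of the variability in y is accounted for by the regression on x (R² = 0.6936) — a moderate linear fit.

R² (coefficient of determination) measures the proportion of variance in y explained by the regression model.

Here R² = 0.6936:
- Explained: 69.36% of the variation in y
- Unexplained (residual): 100% − 69.36% = 30.64%
- Rule of thumb (below 0.3 weak; 0.3 to below 0.7 moderate; 0.7 and above strong) → moderate

Note: R² never decreases when predictors are added, so it should not be used alone to compare models of different size.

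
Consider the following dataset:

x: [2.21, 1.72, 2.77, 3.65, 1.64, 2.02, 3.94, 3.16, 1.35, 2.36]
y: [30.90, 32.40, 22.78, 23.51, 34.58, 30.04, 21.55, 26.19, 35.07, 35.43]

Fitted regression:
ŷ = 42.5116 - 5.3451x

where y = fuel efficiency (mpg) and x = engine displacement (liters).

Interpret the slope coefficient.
On average, fuel efficiency is about 5.3451 mpg lower for every extra liter of engine displacement.

β₁ = -5.3451 is the change in predicted fuel efficiency (mpg) per additional liter of engine displacement.

Interpretation:
- Engine displacement up by 1 liter → predicted fuel efficiency decreases by 5.3451 mpg
- This is a linear approximation: the same per-unit change is assumed across the whole observed x range

(β₀ = 42.5116 is the fitted value at x = 0 and is not part of the slope interpretation.)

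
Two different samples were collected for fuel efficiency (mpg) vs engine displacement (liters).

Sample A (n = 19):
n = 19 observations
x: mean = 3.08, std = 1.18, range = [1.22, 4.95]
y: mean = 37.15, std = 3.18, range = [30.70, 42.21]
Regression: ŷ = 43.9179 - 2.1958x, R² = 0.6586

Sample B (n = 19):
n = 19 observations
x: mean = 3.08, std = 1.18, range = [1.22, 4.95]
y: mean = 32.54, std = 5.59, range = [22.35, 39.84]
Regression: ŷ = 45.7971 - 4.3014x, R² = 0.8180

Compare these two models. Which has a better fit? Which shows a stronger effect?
Model B has the better fit (R² = 0.8180 vs 0.6586). Model B shows the stronger effect (|β₁| = 4.3014 vs 2.1958).

Model Comparison:

Goodness of fit (R²):
- Model A: R² = 0.6586 → 65.86% of variance in fuel efficiency explained
- Model B: R² = 0.8180 → 81.80% of variance in fuel efficiency explained
- 0.8180 > 0.6586 → Model B has the better fit

Effect size (slope magnitude):
- Model A: β₁ = -2.1958 → predicted fuel efficiency falls 2.1958 mpg per additional liter of engine displacement
- Model B: β₁ = -4.3014 → predicted fuel efficiency falls 4.3014 mpg per additional liter of engine displacement
- |-2.1958| < |-4.3014| → Model B shows the stronger marginal effect

Notes:
- A better fit (higher R²) doesn't necessarily mean a more important relationship.
- R² measures how tightly points cluster around the line; β₁ measures how steep the line is — they answer different questions.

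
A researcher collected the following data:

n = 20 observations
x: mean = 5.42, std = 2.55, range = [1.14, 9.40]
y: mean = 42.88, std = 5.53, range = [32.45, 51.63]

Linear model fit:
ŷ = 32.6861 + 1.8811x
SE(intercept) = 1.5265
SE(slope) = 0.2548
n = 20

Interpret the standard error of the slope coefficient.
The slope 1.8811 is pinned down to within about ±0.2548 (one SE) by these data — relative uncertainty 13.5%, i.e. precise.

SE(β̂₁) = 0.2548 says: if we drew many samples of n = 20 from the same population and refit each time, the fitted slopes would scatter with a standard deviation of roughly 0.2548 around the true β₁.

Relative precision:
- SE / |β̂₁| = 0.2548 / 1.8811 = 13.5%
- Rule of thumb (under 20%: precise; 20% to under 50%: moderately precise; 50% or more: imprecise) → precise

Link to the t-test: t = β̂₁ / SE(β̂₁) = 1.8811 / 0.2548 = 7.3827, the statistic for H₀: β₁ = 0.

What drives SE(β̂₁): more residual scatter → larger SE.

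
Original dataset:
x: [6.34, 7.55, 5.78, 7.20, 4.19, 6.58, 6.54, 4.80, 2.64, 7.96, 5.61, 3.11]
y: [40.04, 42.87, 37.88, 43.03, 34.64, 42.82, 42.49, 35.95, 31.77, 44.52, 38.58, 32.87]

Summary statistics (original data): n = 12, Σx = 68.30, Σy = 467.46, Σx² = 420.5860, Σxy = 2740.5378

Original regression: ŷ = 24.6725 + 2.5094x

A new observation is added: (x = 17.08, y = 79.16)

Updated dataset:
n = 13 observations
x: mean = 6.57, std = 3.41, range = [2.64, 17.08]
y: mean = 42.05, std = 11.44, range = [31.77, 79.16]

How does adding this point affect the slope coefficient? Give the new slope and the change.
New slope β₁ = 3.3158 versus 2.5094 before: a change of +0.8064 (+32.1%).

x = 17.08 lies well outside the original x-range [2.64, 7.96] (x̄ ≈ 5.69), so this observation has high leverage and can move the slope substantially.

Step 1: Update the sums with the new point (n goes from 12 to 13)
Σx  = 68.30 + 17.08 = 85.38
Σy  = 467.46 + 79.16 = 546.62
Σx² = 420.5860 + 17.08² = 420.5860 + 291.7264 = 712.3124
Σxy = 2740.5378 + 17.08×79.16 = 2740.5378 + 1352.0528 = 4092.5906

Step 2: Recompute the slope with b₁ = (nΣxy − ΣxΣy) / (nΣx² − (Σx)²)
Numerator   = 13×4092.5906 − 85.38×546.62 = 53203.6778 − 46670.4156 = 6533.2622
Denominator = 13×712.3124 − 85.38² = 9260.0612 − 7289.7444 = 1970.3168
b₁(new) = 6533.2622 / 1970.3168 = 3.3158

(Same formula on the original sums: (12×2740.5378 − 68.30×467.46) / (12×420.5860 − 68.30²) = 958.9356 / 382.1420 = 2.5094, matching the given fit.)

Step 3: Change in slope
Δβ₁ = 3.3158 − 2.5094 = +0.8064
Relative change = +0.8064 / 2.5094 × 100% = +32.1%
→ the slope increases when the point is added.

A high-leverage point only changes the slope if it is off the original line; here y = 79.16 is above the original trend, so the slope increases.
In practice: examine leverage (hᵢ) and Cook's distance rather than deleting it automatically; refit with and without it and report both if conclusions differ.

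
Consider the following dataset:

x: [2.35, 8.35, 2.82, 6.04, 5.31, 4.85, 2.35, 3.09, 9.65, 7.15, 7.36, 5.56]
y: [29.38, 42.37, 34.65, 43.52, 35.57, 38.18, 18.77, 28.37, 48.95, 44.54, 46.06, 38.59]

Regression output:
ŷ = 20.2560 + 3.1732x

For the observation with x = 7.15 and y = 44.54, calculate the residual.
Residual = 1.5956

The residual is the difference between the actual value and the predicted value:

Residual = y - ŷ

Step 1: Calculate predicted value
ŷ = 20.2560 + 3.1732 × 7.15
ŷ = 42.9444

Step 2: Calculate residual
Residual = 44.54 - 42.9444
Residual = 1.5956

Sign check: y > ŷ, so the point is above the line and the fit underestimates here.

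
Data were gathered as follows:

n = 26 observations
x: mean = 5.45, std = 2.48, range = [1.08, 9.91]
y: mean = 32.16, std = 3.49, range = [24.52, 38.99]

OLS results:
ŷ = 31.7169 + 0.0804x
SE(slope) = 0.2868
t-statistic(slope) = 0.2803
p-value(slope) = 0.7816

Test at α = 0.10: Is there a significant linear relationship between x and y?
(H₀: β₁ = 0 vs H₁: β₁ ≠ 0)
Since p-value = 0.7816 ≥ α = 0.10, fail to reject H₀ — the slope is not significantly different from 0.

Hypothesis test for the slope coefficient:

H₀: β₁ = 0 (no linear relationship)
H₁: β₁ ≠ 0 (linear relationship exists)

Test statistic: t = β̂₁ / SE(β̂₁) = 0.0804 / 0.2868 = 0.2803

With df = 24, the two-sided p-value for |t| = 0.2803 is 0.7816.

Decision rule: reject H₀ if p-value < α.
p-value = 0.7816 ≥ α = 0.10 → fail to reject H₀.

There is not sufficient evidence at the 10% significance level to conclude that a linear relationship exists between x and y.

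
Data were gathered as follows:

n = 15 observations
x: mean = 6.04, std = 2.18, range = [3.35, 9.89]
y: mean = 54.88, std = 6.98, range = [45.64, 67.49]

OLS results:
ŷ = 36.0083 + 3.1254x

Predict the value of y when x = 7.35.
ŷ = 58.9800

To predict y for x = 7.35, substitute into the regression equation:

ŷ = 36.0083 + 3.1254 × 7.35
ŷ = 36.0083 + 22.9717
ŷ = 58.9800

This is a point prediction; actual observations scatter around it by roughly the residual standard deviation.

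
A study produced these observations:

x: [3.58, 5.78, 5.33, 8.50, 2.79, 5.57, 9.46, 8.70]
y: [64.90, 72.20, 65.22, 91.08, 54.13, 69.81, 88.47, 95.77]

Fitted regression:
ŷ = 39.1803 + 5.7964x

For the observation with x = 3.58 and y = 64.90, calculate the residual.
Residual = 4.9686

The residual is the difference between the actual value and the predicted value:

Residual = y - ŷ

Step 1: Calculate predicted value
ŷ = 39.1803 + 5.7964 × 3.58
ŷ = 59.9314

Step 2: Calculate residual
Residual = 64.90 - 59.9314
Residual = 4.9686

Sign check: y > ŷ, so the point is above the line and the fit underestimates here.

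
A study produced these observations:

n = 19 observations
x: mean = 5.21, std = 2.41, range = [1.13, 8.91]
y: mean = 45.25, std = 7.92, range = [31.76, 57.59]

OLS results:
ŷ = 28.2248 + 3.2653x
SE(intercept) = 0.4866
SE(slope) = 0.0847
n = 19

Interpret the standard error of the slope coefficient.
SE(slope) = 0.0847 measures the uncertainty in the estimated slope. The coefficient is estimated precisely (SE/|β̂₁| = 2.6%).

SE(β̂₁) = s / √Sxx, where s is the residual standard deviation and Sxx = Σ(x − x̄)². It is the yardstick for how far β̂₁ = 3.2653 could plausibly be from the true slope.

Relative precision:
- SE / |β̂₁| = 0.0847 / 3.2653 = 2.6%
- Rule of thumb (under 20%: precise; 20% to under 50%: moderately precise; 50% or more: imprecise) → precise

Rough 95% range (±2 SE): 3.2653 ± 0.1694 → (3.0959, 3.4347).

What drives SE(β̂₁): more residual scatter → larger SE; wider spread of x values → smaller SE; larger n (here n = 19) → smaller SE.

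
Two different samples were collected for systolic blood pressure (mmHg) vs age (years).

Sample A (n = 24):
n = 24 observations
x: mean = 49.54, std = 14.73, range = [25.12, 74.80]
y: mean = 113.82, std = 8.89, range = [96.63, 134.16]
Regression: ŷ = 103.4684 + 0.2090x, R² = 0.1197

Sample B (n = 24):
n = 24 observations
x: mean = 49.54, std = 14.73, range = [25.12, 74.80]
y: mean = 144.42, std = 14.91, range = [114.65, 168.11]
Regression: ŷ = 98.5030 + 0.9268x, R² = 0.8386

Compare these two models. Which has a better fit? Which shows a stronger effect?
Model B has the better fit (R² = 0.8386 vs 0.1197). Model B shows the stronger effect (|β₁| = 0.9268 vs 0.2090).

Model Comparison:

Fit — compare R²:
- Model A: R² = 0.1197 → 11.97% of variance in blood pressure explained
- Model B: R² = 0.8386 → 83.86% of variance in blood pressure explained
- 0.8386 > 0.1197 → Model B has the better fit

Strength of effect — compare |β₁|:
- Model A: β₁ = 0.2090 → predicted blood pressure rises 0.2090 mmHg per additional year of age
- Model B: β₁ = 0.9268 → predicted blood pressure rises 0.9268 mmHg per additional year of age
- |0.2090| < |0.9268| → Model B shows the stronger marginal effect

Notes:
- The two samples could reflect different populations, time periods, or measurement quality.
- A steeper slope doesn't make a better model if the scatter around the line is large.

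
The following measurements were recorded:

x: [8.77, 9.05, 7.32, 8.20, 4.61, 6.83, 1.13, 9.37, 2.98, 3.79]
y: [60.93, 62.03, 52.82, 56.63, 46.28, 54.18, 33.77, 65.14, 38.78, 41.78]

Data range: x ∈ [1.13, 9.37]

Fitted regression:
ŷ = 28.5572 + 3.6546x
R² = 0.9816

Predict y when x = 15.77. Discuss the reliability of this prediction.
ŷ = 86.1902 (extrapolation — x = 15.77 lies outside [1.13, 9.37], so reliability is low).

Prediction calculation:
ŷ = 28.5572 + 3.6546 × 15.77
ŷ = 86.1902

Reliability:
- Data range: x ∈ [1.13, 9.37]
- Prediction point: x = 15.77 is 6.40 units above the observed range → this is EXTRAPOLATION, not interpolation

Why that matters here:
- The linear relationship may not hold outside the observed range
- Real relationships often flatten, saturate, or turn nonlinear at extremes

A defensible statement: 'if the linear trend continued to x = 15.77, y would be about 86.1902' — the premise is untested.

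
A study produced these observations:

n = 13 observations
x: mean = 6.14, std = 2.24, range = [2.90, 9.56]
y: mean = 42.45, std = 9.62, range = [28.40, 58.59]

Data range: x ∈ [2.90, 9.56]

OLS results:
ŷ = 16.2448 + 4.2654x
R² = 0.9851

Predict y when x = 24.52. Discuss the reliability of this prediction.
The equation gives ŷ = 120.8324; however x = 24.52 is 14.96 units above the observed range, so this extrapolated value should not be trusted.

Prediction calculation:
ŷ = 16.2448 + 4.2654 × 24.52
ŷ = 120.8324

Reliability:
- Data range: x ∈ [2.90, 9.56]
- Prediction point: x = 24.52 is 14.96 units above the observed range → this is EXTRAPOLATION, not interpolation

Why that matters here:
- Real relationships often flatten, saturate, or turn nonlinear at extremes
- There are no observations near this x to validate the fitted line there

A defensible statement: 'if the linear trend continued to x = 24.52, y would be about 120.8324' — the premise is untested.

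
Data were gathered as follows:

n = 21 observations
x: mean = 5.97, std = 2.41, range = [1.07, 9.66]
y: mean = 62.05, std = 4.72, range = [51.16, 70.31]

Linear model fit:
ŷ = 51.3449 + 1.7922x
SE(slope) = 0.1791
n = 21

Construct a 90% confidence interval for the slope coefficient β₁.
The 90% CI for β₁ is (1.4825, 2.1019)

Confidence interval for the slope:

The 90% CI for β₁ is: β̂₁ ± t*(α/2, n-2) × SE(β̂₁)

Step 1: Find critical t-value
- Confidence level = 0.9
- Degrees of freedom = n - 2 = 21 - 2 = 19
- t*(α/2, 19) = 1.7291

Step 2: Calculate margin of error
Margin = 1.7291 × 0.1791 = 0.3097

Step 3: Construct interval
CI = 1.7922 ± 0.3097
CI = (1.4825, 2.1019)

Interpretation: intervals built this way capture the true β₁ in 90% of repeated samples; here the plausible range for the per-unit effect of x on y is 1.4825 to 2.1019.
Since 0 is outside the interval, a two-sided test at α = 0.10 would reject H₀: β₁ = 0.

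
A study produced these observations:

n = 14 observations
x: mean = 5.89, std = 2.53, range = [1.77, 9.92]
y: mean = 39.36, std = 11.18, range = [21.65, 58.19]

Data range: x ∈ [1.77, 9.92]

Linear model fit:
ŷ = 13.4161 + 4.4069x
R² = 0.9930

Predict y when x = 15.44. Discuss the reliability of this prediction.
The equation gives ŷ = 81.4586; however x = 15.44 is 5.52 units above the observed range, so this extrapolated value should not be trusted.

Prediction calculation:
ŷ = 13.4161 + 4.4069 × 15.44
ŷ = 81.4586

Reliability:
- Data range: x ∈ [1.77, 9.92]
- Prediction point: x = 15.44 is 5.52 units above the observed range → this is EXTRAPOLATION, not interpolation

Why that matters here:
- The standard error of prediction grows with (x − x̄)², and x = 15.44 is far from x̄ = 5.89
- R² describes fit only over the sampled x values; it says nothing about behaviour beyond them
- The linear relationship may not hold outside the observed range

The R² = 0.9930 only validates the fit within [1.77, 9.92]; treat ŷ = 81.4586 with caution.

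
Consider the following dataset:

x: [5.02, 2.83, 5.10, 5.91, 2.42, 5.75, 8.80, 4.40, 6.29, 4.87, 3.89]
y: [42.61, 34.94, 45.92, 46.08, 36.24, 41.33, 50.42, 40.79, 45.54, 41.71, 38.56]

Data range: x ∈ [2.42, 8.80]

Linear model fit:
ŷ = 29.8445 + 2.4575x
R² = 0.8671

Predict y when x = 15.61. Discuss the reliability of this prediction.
The equation gives ŷ = 68.2061; however x = 15.61 is 6.81 units above the observed range, so this extrapolated value should not be trusted.

Prediction calculation:
ŷ = 29.8445 + 2.4575 × 15.61
ŷ = 68.2061

Reliability:
- Data range: x ∈ [2.42, 8.80]
- Prediction point: x = 15.61 is 6.81 units above the observed range → this is EXTRAPOLATION, not interpolation

Why that matters here:
- There are no observations near this x to validate the fitted line there
- The linear relationship may not hold outside the observed range
- Real relationships often flatten, saturate, or turn nonlinear at extremes

Report the number if required, but flag clearly that it is an extrapolation.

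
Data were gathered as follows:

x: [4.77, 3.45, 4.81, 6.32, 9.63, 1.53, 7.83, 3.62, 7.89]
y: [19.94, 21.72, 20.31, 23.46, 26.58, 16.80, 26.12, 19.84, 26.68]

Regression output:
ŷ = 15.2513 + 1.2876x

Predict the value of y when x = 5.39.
ŷ = 22.1915

To predict y for x = 5.39, substitute into the regression equation:

ŷ = 15.2513 + 1.2876 × 5.39
ŷ = 15.2513 + 6.9402
ŷ = 22.1915

This is the fitted mean response at that x — an individual observation would come with a wider prediction interval.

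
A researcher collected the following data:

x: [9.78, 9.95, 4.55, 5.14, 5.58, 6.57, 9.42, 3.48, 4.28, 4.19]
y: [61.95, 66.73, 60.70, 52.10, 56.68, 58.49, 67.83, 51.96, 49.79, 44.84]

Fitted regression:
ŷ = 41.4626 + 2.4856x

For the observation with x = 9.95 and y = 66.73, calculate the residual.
Residual = 0.5357

The residual is the difference between the actual value and the predicted value:

Residual = y - ŷ

Step 1: Calculate predicted value
ŷ = 41.4626 + 2.4856 × 9.95
ŷ = 66.1943

Step 2: Calculate residual
Residual = 66.73 - 66.1943
Residual = 0.5357

Interpretation: the model underestimates the actual value by 0.5357 at this point (positive residual → observation lies above the fitted line).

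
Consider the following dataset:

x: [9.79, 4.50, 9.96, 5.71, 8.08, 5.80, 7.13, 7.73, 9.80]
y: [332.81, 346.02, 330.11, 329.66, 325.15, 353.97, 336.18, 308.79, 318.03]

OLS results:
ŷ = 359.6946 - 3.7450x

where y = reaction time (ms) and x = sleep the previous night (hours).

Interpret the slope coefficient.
For each additional hour of sleep, predicted reaction time decreases by approximately 3.7450 ms.

The slope β₁ = -3.7450 gives the rate at which the fitted reaction time changes with sleep.

Interpretation:
- Sleep up by 1 hour → predicted reaction time decreases by 3.7450 ms
- This is a linear approximation: the same per-unit change is assumed across the whole observed x range

The intercept β₀ = 359.6946 is the predicted reaction time when sleep = 0; since the smallest observed x is 4.50, this is an extrapolation and mainly anchors the line.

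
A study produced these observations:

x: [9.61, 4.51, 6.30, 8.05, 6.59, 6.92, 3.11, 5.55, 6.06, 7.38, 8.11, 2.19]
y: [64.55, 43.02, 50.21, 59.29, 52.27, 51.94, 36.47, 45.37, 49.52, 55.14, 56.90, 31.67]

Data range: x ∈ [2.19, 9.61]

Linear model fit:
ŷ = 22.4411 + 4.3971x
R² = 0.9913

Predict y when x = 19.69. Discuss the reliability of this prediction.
ŷ = 109.0200 (extrapolation — x = 19.69 lies outside [2.19, 9.61], so reliability is low).

Prediction calculation:
ŷ = 22.4411 + 4.3971 × 19.69
ŷ = 109.0200

Reliability:
- Data range: x ∈ [2.19, 9.61]
- Prediction point: x = 19.69 is 10.08 units above the observed range → this is EXTRAPOLATION, not interpolation

Why that matters here:
- Real relationships often flatten, saturate, or turn nonlinear at extremes
- The standard error of prediction grows with (x − x̄)², and x = 19.69 is far from x̄ = 6.20
- There are no observations near this x to validate the fitted line there

Report the number if required, but flag clearly that it is an extrapolation.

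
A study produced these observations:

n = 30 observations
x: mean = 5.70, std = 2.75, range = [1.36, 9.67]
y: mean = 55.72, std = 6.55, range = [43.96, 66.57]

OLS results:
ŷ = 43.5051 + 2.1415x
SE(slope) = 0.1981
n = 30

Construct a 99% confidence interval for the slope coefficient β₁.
The 99% CI for β₁ is (1.5941, 2.6889)

Confidence interval for the slope:

The 99% CI for β₁ is: β̂₁ ± t*(α/2, n-2) × SE(β̂₁)

Step 1: Find critical t-value
- Confidence level = 0.99
- Degrees of freedom = n - 2 = 30 - 2 = 28
- t*(α/2, 28) = 2.7633

Step 2: Calculate margin of error
Margin = 2.7633 × 0.1981 = 0.5474

Step 3: Construct interval
CI = 2.1415 ± 0.5474
CI = (1.5941, 2.6889)

Interpretation: We are 99% confident that the true slope β₁ lies between 1.5941 and 2.6889.
The interval does not include 0, suggesting a significant linear relationship.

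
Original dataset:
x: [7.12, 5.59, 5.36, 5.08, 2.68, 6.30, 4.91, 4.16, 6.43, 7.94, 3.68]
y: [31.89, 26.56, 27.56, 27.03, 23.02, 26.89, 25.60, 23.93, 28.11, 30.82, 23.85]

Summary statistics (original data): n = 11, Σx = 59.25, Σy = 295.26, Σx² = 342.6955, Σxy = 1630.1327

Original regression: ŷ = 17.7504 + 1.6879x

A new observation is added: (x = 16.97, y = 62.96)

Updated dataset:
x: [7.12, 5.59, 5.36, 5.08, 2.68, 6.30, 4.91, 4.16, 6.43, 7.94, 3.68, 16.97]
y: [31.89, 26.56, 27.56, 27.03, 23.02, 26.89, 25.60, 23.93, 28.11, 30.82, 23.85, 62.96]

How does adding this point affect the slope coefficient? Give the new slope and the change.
The slope changes from 1.6879 to 2.8882 (change of +1.2003, or +71.1%).

x = 16.97 lies well outside the original x-range [2.68, 7.94] (x̄ ≈ 5.39), so this observation has high leverage and can move the slope substantially.

Step 1: Update the sums with the new point (n goes from 11 to 12)
Σx  = 59.25 + 16.97 = 76.22
Σy  = 295.26 + 62.96 = 358.22
Σx² = 342.6955 + 16.97² = 342.6955 + 287.9809 = 630.6764
Σxy = 1630.1327 + 16.97×62.96 = 1630.1327 + 1068.4312 = 2698.5639

Step 2: Recompute the slope with b₁ = (nΣxy − ΣxΣy) / (nΣx² − (Σx)²)
Numerator   = 12×2698.5639 − 76.22×358.22 = 32382.7668 − 27303.5284 = 5079.2384
Denominator = 12×630.6764 − 76.22² = 7568.1168 − 5809.4884 = 1758.6284
b₁(new) = 5079.2384 / 1758.6284 = 2.8882

(Same formula on the original sums: (11×1630.1327 − 59.25×295.26) / (11×342.6955 − 59.25²) = 437.3047 / 259.0880 = 1.6879, matching the given fit.)

Step 3: Change in slope
Δβ₁ = 2.8882 − 1.6879 = +1.2003
Relative change = +1.2003 / 1.6879 × 100% = +71.1%
→ the slope increases when the point is added.

A high-leverage point only changes the slope if it is off the original line; here y = 62.96 is above the original trend, so the slope increases.
In practice: investigate whether it comes from the same population as the rest of the sample.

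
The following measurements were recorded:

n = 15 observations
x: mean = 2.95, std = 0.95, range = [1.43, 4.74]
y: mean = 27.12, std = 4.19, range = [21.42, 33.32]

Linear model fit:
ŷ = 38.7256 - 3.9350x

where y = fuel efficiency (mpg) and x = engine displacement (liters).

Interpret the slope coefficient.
For each additional liter of engine displacement, predicted fuel efficiency decreases by approximately 3.9350 mpg.

The slope β₁ = -3.9350 gives the rate at which the fitted fuel efficiency changes with engine displacement.

Interpretation:
- Engine displacement up by 1 liter → predicted fuel efficiency decreases by 3.9350 mpg
- The effect is assumed constant over the observed range of x (linearity)

The intercept β₀ = 38.7256 is the predicted fuel efficiency when engine displacement = 0; since the smallest observed x is 1.43, this is an extrapolation and mainly anchors the line.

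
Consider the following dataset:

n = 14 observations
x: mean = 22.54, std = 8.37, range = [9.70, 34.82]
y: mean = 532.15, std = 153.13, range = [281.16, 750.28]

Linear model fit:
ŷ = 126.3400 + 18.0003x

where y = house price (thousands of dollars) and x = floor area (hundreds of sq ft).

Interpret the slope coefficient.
On average, house price is about 18.0003 thousand dollars higher for every extra hundred sq ft of floor area.

β₁ = 18.0003 is the change in predicted house price (thousand dollars) per additional hundred sq ft of floor area.

Interpretation:
- Floor area up by 1 hundred sq ft → predicted house price increases by 18.0003 thousand dollars
- This is a linear approximation: the same per-unit change is assumed across the whole observed x range

The intercept β₀ = 126.3400 is the predicted house price when floor area = 0; since the smallest observed x is 9.70, this is an extrapolation and mainly anchors the line.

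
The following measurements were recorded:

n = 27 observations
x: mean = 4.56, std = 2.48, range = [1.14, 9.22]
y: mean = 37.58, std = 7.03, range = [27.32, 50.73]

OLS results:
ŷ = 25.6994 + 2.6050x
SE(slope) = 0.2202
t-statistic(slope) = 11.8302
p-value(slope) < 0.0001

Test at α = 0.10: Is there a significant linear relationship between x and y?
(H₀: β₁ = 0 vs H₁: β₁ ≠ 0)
p-value < 0.0001 < α = 0.10, so we reject H₀. The relationship is significant.

Hypothesis test for the slope coefficient:

H₀: β₁ = 0 (no linear relationship)
H₁: β₁ ≠ 0 (linear relationship exists)

Test statistic: t = β̂₁ / SE(β̂₁) = 2.6050 / 0.2202 = 11.8302

p < 0.0001: how often a slope estimate this far from 0 (in SE units) would arise by chance if β₁ were truly 0.

Decision rule: reject H₀ if p-value < α.
p-value < 0.0001 < α = 0.10 → reject H₀.

Conclusion: the linear association between x and y is significant at the 10% level.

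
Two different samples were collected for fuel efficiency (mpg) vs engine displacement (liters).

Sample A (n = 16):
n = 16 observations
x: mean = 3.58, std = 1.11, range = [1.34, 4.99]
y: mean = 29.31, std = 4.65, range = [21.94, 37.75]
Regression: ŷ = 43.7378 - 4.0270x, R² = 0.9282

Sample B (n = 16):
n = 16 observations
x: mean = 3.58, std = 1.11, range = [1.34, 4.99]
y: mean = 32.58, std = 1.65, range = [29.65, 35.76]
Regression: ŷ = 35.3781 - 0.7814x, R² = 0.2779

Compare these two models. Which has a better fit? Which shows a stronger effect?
Model A has the better fit (R² = 0.9282 vs 0.2779). Model A shows the stronger effect (|β₁| = 4.0270 vs 0.7814).

Model Comparison:

Fit — compare R²:
- Model A: R² = 0.9282 → 92.82% of variance in fuel efficiency explained
- Model B: R² = 0.2779 → 27.79% of variance in fuel efficiency explained
- 0.9282 > 0.2779 → Model A has the better fit

Strength of effect — compare |β₁|:
- Model A: β₁ = -4.0270 → predicted fuel efficiency falls 4.0270 mpg per additional liter of engine displacement
- Model B: β₁ = -0.7814 → predicted fuel efficiency falls 0.7814 mpg per additional liter of engine displacement
- |-4.0270| > |-0.7814| → Model A shows the stronger marginal effect

Note: A better fit (higher R²) doesn't necessarily mean a more important relationship.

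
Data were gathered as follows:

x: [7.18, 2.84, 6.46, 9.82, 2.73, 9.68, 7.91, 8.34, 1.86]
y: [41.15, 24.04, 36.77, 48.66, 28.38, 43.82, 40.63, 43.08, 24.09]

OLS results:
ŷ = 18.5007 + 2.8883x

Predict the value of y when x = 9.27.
ŷ = 45.2752

Plug x = 9.27 into the fitted line:

ŷ = 18.5007 + 2.8883 × 9.27
ŷ = 18.5007 + 26.7745
ŷ = 45.2752

This is a point prediction; actual observations scatter around it by roughly the residual standard deviation.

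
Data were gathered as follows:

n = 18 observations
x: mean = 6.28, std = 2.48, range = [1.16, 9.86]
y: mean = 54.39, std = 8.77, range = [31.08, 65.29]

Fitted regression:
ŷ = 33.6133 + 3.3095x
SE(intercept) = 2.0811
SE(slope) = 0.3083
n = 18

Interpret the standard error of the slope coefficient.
SE(β̂₁) = 0.3083 is the estimated standard deviation of the slope estimate across repeated samples; relative to β̂₁ = 3.3095 that is 9.3%, a precise estimate.

SE(β̂₁) = 0.3083 says: if we drew many samples of n = 18 from the same population and refit each time, the fitted slopes would scatter with a standard deviation of roughly 0.3083 around the true β₁.

Relative precision:
- SE / |β̂₁| = 0.3083 / 3.3095 = 9.3%
- Rule of thumb (under 20%: precise; 20% to under 50%: moderately precise; 50% or more: imprecise) → precise

Rough 95% range (±2 SE): 3.3095 ± 0.6166 → (2.6929, 3.9261).

What drives SE(β̂₁): wider spread of x values → smaller SE; more residual scatter → larger SE.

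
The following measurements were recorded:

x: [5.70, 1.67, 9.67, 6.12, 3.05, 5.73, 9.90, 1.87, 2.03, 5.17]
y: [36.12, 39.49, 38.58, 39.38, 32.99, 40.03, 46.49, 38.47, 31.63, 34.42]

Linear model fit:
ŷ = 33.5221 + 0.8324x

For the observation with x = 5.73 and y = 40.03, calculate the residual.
Residual = 1.7382

The residual is the difference between the actual value and the predicted value:

Residual = y - ŷ

Step 1: Calculate predicted value
ŷ = 33.5221 + 0.8324 × 5.73
ŷ = 38.2918

Step 2: Calculate residual
Residual = 40.03 - 38.2918
Residual = 1.7382

The residual is positive, so the observed y = 40.03 sits above the regression line (the line underestimates it by 1.7382).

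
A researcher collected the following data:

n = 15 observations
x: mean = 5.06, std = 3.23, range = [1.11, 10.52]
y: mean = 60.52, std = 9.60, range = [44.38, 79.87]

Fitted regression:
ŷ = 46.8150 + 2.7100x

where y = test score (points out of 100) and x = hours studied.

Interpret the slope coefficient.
For each additional hour of study time, predicted test score increases by approximately 2.7100 points.

The slope β₁ = 2.7100 gives the rate at which the fitted test score changes with study time.

Interpretation:
- Study time up by 1 hour → predicted test score increases by 2.7100 points
- The effect is assumed constant over the observed range of x (linearity)

(β₀ = 46.8150 is the fitted value at x = 0 and is not part of the slope interpretation.)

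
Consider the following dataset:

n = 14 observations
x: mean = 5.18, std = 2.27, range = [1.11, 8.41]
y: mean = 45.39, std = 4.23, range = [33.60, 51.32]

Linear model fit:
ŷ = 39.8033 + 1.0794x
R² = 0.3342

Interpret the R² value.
The model explains 33.42% of the variance in y (R² = 0.3342), leaving 66.58% unexplained; the fit is moderate.

The coefficient of determination R² is the fraction of the total variation in y that the fitted line accounts for.

Here R² = 0.3342:
- Explained: 33.42% of the variation in y
- Unexplained (residual): 100% − 33.42% = 66.58%
- Rule of thumb (below 0.3 weak; 0.3 to below 0.7 moderate; 0.7 and above strong) → moderate

Calculation: R² = 1 − (SS_res / SS_tot), where SS_res is the sum of squared residuals and SS_tot the total sum of squares.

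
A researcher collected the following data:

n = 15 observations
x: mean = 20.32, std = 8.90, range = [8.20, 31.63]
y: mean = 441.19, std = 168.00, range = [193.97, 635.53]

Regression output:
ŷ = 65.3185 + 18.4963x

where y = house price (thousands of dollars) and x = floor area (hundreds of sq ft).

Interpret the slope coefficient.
On average, house price is about 18.4963 thousand dollars higher for every extra hundred sq ft of floor area.

The slope β₁ = 18.4963 gives the rate at which the fitted house price changes with floor area.

Interpretation:
- Floor area up by 1 hundred sq ft → predicted house price increases by 18.4963 thousand dollars
- The effect is assumed constant over the observed range of x (linearity)
- The slope describes association in these data, not necessarily a causal effect

The intercept β₀ = 65.3185 is the predicted house price when floor area = 0; since the smallest observed x is 8.20, this is an extrapolation and mainly anchors the line.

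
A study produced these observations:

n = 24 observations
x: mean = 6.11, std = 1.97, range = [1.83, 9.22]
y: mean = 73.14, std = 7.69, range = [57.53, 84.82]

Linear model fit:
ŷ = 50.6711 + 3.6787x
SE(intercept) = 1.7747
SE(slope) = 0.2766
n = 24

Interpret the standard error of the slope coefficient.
SE(β̂₁) = 0.2766 is the estimated standard deviation of the slope estimate across repeated samples; relative to β̂₁ = 3.6787 that is 7.5%, a precise estimate.

SE(β̂₁) = 0.2766 says: if we drew many samples of n = 24 from the same population and refit each time, the fitted slopes would scatter with a standard deviation of roughly 0.2766 around the true β₁.

Relative precision:
- SE / |β̂₁| = 0.2766 / 3.6787 = 7.5%
- Rule of thumb (under 20%: precise; 20% to under 50%: moderately precise; 50% or more: imprecise) → precise

Link to the t-test: t = β̂₁ / SE(β̂₁) = 3.6787 / 0.2766 = 13.2997, the statistic for H₀: β₁ = 0.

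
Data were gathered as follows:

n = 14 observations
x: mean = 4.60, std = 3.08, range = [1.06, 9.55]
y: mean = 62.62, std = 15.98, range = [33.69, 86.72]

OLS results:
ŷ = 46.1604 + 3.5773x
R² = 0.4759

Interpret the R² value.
About 47.59% of the variability in y is accounted for by the regression on x (R² = 0.4759) — a moderate linear fit.

R² (coefficient of determination) measures the proportion of variance in y explained by the regression model.

Here R² = 0.4759:
- Explained: 47.59% of the variation in y
- Unexplained (residual): 100% − 47.59% = 52.41%
- Rule of thumb (below 0.3 weak; 0.3 to below 0.7 moderate; 0.7 and above strong) → moderate

Note: R² never decreases when predictors are added, so it should not be used alone to compare models of different size.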